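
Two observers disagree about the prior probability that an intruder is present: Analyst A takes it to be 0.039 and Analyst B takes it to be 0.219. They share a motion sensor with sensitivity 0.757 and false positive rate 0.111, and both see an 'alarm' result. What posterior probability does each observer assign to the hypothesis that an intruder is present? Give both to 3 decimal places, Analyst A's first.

Analyst A: 0.217; Analyst B: 0.657

P('+'|H) = 0.757, P('+'|¬H) = 0.111.
Analyst A: numerator 0.757·0.039 = 0.029523; evidence = 0.029523+0.111·0.961 = 0.13619; posterior = 0.217.
Analyst B: numerator 0.757·0.219 = 0.16578; evidence = 0.16578+0.111·0.781 = 0.25247; posterior = 0.657.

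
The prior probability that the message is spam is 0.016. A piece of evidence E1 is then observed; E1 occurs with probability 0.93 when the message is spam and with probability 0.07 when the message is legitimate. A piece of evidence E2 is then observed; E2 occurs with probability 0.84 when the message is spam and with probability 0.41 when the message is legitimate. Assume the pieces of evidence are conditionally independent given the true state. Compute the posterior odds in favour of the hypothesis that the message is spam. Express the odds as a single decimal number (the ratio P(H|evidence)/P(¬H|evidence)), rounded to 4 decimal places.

Posterior odds ≈ 0.4426

Prior odds = 0.016/(1−0.016) = 0.016260. In log-odds, ln(0.016260) = -4.1190.
Add log likelihood ratios: ln(13.286) + ln(2.0488) = 3.3039.
Posterior log-odds = -0.81510, so posterior odds = exp(-0.81510) = 0.44259.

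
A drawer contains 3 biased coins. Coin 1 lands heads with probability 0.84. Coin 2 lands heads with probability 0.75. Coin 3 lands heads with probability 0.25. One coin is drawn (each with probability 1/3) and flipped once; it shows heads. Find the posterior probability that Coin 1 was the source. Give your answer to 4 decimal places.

Tabulate prior·likelihood by source: [1] prior 0.333333, lik 0.84, product 0.2800; [2] prior 0.333333, lik 0.75, product 0.2500; [3] prior 0.333333, lik 0.25, product 0.08333.
Normalizing constant = 0.61333; the posterior for Coin 1 is its product over the sum, 0.2800/0.61333 = 0.4565.

Posterior probability ≈ 0.4565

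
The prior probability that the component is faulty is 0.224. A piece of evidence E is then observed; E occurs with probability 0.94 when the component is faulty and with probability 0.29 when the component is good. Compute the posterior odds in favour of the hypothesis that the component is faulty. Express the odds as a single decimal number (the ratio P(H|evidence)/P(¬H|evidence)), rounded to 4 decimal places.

Prior odds = 0.224/(1−0.224) = 0.28866.
Likelihood ratio for E = 0.94/0.29 = 3.2414.
Posterior odds = prior odds × LR = 0.93566.

Posterior odds ≈ 0.9357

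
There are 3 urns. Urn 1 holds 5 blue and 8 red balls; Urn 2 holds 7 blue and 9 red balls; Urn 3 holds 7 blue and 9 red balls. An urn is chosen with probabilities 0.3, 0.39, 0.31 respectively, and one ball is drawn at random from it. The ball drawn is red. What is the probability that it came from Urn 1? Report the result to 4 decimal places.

Tabulate prior·likelihood by source: [1] prior 0.3, lik 0.6154, product 0.1846; [2] prior 0.39, lik 0.5625, product 0.2194; [3] prior 0.31, lik 0.5625, product 0.1744.
Normalizing constant = 0.57837; the posterior for Urn 1 is its product over the sum, 0.1846/0.57837 = 0.3192.

Posterior probability ≈ 0.3192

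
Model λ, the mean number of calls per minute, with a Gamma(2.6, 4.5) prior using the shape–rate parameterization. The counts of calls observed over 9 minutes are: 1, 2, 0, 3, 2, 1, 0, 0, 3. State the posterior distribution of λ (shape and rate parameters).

Posterior: Gamma(shape=14.6, rate=13.5)

Total count ∑xᵢ = 12 over n = 9 minutes.
Gamma is conjugate to the Poisson likelihood: posterior is Gamma(shape = 2.6+12 = 14.6, rate = 4.5+9 = 13.5).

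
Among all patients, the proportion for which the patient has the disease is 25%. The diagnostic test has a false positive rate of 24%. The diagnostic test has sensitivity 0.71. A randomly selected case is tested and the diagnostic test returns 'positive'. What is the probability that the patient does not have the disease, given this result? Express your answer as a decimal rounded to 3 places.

Let H be the event that the patient has the disease. P(H) = 0.25, so P(¬H) = 0.75. With E the 'positive' result, P(E|H) = 0.71 and P(E|¬H) = 0.24.
P(E) = 0.71·0.25 + 0.24·0.75 = 0.17750 + 0.18000 = 0.35750.
By Bayes' theorem, P(H|E) = 0.17750 / 0.35750 = 0.497. Hence P(¬H|E) = 1 − 0.497 = 0.503.

P(¬H | E) ≈ 0.503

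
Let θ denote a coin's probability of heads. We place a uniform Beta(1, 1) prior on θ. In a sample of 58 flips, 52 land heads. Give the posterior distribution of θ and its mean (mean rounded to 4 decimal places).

The binomial likelihood is conjugate to the Beta prior: with 52 successes and 6 failures, the posterior is Beta(1+52, 1+6) = Beta(53, 7).
Posterior mean = α/(α+β) = 53/60 = 0.8833.

Posterior: Beta(53, 7); mean ≈ 0.8833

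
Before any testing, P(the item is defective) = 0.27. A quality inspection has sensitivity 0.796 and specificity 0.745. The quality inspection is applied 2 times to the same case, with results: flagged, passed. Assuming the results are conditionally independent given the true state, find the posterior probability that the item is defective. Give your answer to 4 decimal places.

With H the event that the item is defective, the joint likelihood of the observed sequence is P(data|H) = 0.796·0.204 = 0.16238 and P(data|¬H) = 0.255·0.745 = 0.18998.
Bayes: P(H|data) = 0.27·0.16238 / (0.27·0.16238 + 0.73·0.18998) = 0.043844/0.18253 = 0.2402.

Posterior P(H) ≈ 0.2402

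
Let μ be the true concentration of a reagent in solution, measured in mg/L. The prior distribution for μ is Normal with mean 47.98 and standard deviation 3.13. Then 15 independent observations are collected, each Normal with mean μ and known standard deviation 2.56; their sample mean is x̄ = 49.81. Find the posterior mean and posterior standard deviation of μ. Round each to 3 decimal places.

With known σ, the Normal prior is conjugate. Weight on the data is w = (n/σ²)/(n/σ² + 1/τ₀²) = 2.28882/(2.28882+0.102073) = 0.95731.
Posterior mean = w·x̄ + (1−w)·μ₀ = 0.95731·49.81 + 0.042692·47.98 = 49.732. Posterior variance = 1/(2.28882+0.102073) = 0.418254, so SD = 0.647.

Posterior mean ≈ 49.732; posterior SD ≈ 0.647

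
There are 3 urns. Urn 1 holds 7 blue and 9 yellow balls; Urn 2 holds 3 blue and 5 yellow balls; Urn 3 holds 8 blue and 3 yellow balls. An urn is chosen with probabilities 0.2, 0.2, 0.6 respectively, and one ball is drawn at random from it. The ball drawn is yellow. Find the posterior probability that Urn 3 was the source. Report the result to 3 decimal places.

Posterior probability ≈ 0.408

P(yellow|Urn 1) = 0.5625; P(yellow|Urn 2) = 0.625; P(yellow|Urn 3) = 0.2727.
Prior × likelihood for each source: 0.2·0.5625=0.1125, 0.2·0.625=0.1250, 0.6·0.2727=0.1636. Summing gives P(yellow) = 0.40114.
P(Urn 3 | yellow) = 0.1636 / 0.40114 = 0.408.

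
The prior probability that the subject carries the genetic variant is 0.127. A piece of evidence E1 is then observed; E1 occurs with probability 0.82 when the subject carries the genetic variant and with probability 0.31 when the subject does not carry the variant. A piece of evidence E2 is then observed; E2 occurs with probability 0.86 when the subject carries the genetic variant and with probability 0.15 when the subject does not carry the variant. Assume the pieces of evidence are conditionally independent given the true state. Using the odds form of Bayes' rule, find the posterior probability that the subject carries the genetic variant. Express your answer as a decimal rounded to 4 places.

Prior odds = 0.127/(1−0.127) = 0.14548. In log-odds, ln(0.14548) = -1.9277.
Add log likelihood ratios: ln(2.6452) + ln(5.7333) = 2.7190.
Posterior log-odds = 0.79128, so posterior odds = exp(0.79128) = 2.2062. Converting, P(H|E) = 2.2062/3.2062 = 0.6881.

Posterior probability ≈ 0.6881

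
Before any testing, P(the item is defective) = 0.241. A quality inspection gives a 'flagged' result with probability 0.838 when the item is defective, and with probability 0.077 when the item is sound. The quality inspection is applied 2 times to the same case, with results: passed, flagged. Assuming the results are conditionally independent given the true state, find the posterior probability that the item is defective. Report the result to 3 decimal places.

Let H be the event that the item is defective; start with P(H) = 0.241. P('flagged'|H) = 0.838, P('flagged'|¬H) = 0.077.
Update on result 1 ('passed'): P(H) ← 0.162·0.2410 / (0.162·0.2410 + 0.923·0.7590) = 0.039042/0.73960 = 0.0528.
Update on result 2 ('flagged'): P(H) ← 0.838·0.0528 / (0.838·0.0528 + 0.077·0.9472) = 0.044236/0.11717 = 0.3775.

Posterior P(H) ≈ 0.378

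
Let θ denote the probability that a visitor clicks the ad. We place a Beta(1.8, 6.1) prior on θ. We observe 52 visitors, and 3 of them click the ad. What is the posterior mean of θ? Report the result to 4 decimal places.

Posterior mean ≈ 0.0801

Observing 3 successes and 49 failures updates Beta(1.8, 6.1) by adding the success and failure counts to the two shape parameters: α = 1.8+3 = 4.8, β = 6.1+49 = 55.1.
Posterior mean = α/(α+β) = 4.8/59.9 = 0.0801.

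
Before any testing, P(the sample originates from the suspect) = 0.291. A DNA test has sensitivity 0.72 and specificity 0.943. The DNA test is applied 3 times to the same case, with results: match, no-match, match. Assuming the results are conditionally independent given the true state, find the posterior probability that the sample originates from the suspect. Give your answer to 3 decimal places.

Posterior P(H) ≈ 0.951

Let H be the event that the sample originates from the suspect; start with P(H) = 0.291. P('match'|H) = 0.72, P('match'|¬H) = 0.057.
Update on result 1 ('match'): P(H) ← 0.72·0.2910 / (0.72·0.2910 + 0.057·0.7090) = 0.20952/0.24993 = 0.8383.
Update on result 2 ('no-match'): P(H) ← 0.28·0.8383 / (0.28·0.8383 + 0.943·0.1617) = 0.23473/0.38720 = 0.6062.
Update on result 3 ('match'): P(H) ← 0.72·0.6062 / (0.72·0.6062 + 0.057·0.3938) = 0.43647/0.45891 = 0.9511.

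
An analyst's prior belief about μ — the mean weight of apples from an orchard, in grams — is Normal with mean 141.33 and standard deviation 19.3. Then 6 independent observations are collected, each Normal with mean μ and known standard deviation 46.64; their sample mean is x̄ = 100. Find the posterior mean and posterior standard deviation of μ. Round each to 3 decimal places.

With known σ, the Normal prior is conjugate. Weight on the data is w = (n/σ²)/(n/σ² + 1/τ₀²) = 0.00275825/(0.00275825+0.00268464) = 0.50676.
Posterior mean = w·x̄ + (1−w)·μ₀ = 0.50676·100 + 0.49324·141.33 = 120.385. Posterior variance = 1/(0.00275825+0.00268464) = 183.726, so SD = 13.555.

Posterior mean ≈ 120.385; posterior SD ≈ 13.555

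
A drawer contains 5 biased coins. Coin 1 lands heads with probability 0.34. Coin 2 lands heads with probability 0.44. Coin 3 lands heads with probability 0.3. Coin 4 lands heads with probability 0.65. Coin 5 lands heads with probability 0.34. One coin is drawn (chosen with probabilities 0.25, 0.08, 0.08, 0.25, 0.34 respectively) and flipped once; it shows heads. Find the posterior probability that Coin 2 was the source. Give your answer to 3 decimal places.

Posterior probability ≈ 0.083

P(heads|C1) = 0.34; P(heads|C2) = 0.44; P(heads|C3) = 0.3; P(heads|C4) = 0.65; P(heads|C5) = 0.34.
Prior × likelihood for each source: 0.25·0.34=0.08500, 0.08·0.44=0.03520, 0.08·0.3=0.02400, 0.25·0.65=0.1625, 0.34·0.34=0.1156. Summing gives P(heads) = 0.42230.
P(Coin 2 | heads) = 0.03520 / 0.42230 = 0.083.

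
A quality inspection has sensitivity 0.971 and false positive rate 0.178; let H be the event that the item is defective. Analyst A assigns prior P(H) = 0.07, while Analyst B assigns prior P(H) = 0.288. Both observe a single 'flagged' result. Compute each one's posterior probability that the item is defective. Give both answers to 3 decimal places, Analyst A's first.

The likelihood ratio for a 'flagged' result is 0.971/0.178 = 5.4551.
Analyst A: prior odds 0.07/0.93 = 0.075269; posterior odds 0.41060; posterior probability 0.291.
Analyst B: prior odds 0.288/0.712 = 0.40449; posterior odds 2.2065; posterior probability 0.688.

Analyst A: 0.291; Analyst B: 0.688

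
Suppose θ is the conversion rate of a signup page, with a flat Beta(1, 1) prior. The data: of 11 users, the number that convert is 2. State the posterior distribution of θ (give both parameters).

Observing 2 successes and 9 failures updates Beta(1, 1) by adding the success and failure counts to the two shape parameters: α = 1+2 = 3, β = 1+9 = 10.

Posterior: Beta(3, 10)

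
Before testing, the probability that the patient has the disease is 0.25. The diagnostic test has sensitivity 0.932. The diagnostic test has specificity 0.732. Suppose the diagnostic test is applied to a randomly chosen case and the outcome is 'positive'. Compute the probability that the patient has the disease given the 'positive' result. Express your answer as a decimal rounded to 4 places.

P(H | E) ≈ 0.5369

Write H for 'the patient has the disease'. Prior odds H:¬H = 0.25/0.75 = 0.33333. For the 'positive' outcome, the likelihood ratio is 0.932/0.268 = 3.4776.
Posterior odds = 0.33333 × 3.4776 = 1.1592, so P(H|E) = 1.1592/(1+1.1592) = 0.5369.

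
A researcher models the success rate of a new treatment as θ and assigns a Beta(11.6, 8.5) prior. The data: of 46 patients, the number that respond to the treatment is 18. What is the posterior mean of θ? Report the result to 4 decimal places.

Posterior mean ≈ 0.4478

Observing 18 successes and 28 failures updates Beta(11.6, 8.5) by adding the success and failure counts to the two shape parameters: α = 11.6+18 = 29.6, β = 8.5+28 = 36.5.
E[θ | data] = 29.6/(29.6+36.5) = 0.4478.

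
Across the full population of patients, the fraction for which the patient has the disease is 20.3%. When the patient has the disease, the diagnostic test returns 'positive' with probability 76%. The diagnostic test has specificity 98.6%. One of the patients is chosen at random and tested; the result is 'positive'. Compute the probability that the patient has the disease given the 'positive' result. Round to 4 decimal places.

P(H | E) ≈ 0.9326

Write H for 'the patient has the disease'. Prior odds H:¬H = 0.203/0.797 = 0.25471. For the 'positive' outcome, the likelihood ratio is 0.76/0.014 = 54.286.
Posterior odds = 0.25471 × 54.286 = 13.827, so P(H|E) = 13.827/(1+13.827) = 0.9326.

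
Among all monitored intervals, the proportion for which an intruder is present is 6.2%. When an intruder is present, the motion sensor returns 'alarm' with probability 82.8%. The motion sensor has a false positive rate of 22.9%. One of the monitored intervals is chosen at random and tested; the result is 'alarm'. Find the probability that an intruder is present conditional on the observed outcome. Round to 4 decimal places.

Let H be the event that an intruder is present. P(H) = 0.062, so P(¬H) = 0.938. With E the 'alarm' result, P(E|H) = 0.828 and P(E|¬H) = 0.229.
P(E) = 0.828·0.062 + 0.229·0.938 = 0.051336 + 0.21480 = 0.26614.
By Bayes' theorem, P(H|E) = 0.051336 / 0.26614 = 0.1929.

P(H | E) ≈ 0.1929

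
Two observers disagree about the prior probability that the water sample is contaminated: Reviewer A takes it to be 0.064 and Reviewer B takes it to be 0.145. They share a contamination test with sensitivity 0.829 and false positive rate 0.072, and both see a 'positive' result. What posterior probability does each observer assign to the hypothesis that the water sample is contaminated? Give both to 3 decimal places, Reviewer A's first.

The likelihood ratio for a 'positive' result is 0.829/0.072 = 11.514.
Reviewer A: prior odds 0.064/0.936 = 0.068376; posterior odds 0.78727; posterior probability 0.440.
Reviewer B: prior odds 0.145/0.855 = 0.16959; posterior odds 1.9526; posterior probability 0.661.

Reviewer A: 0.440; Reviewer B: 0.661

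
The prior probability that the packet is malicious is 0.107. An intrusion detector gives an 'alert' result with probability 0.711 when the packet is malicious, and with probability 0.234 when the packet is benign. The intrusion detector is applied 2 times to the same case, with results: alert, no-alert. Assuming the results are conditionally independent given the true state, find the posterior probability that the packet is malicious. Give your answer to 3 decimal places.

Let H be the event that the packet is malicious; start with P(H) = 0.107. P('alert'|H) = 0.711, P('alert'|¬H) = 0.234.
Update on result 1 ('alert'): P(H) ← 0.711·0.1070 / (0.711·0.1070 + 0.234·0.8930) = 0.076077/0.28504 = 0.2669.
Update on result 2 ('no-alert'): P(H) ← 0.289·0.2669 / (0.289·0.2669 + 0.766·0.7331) = 0.077134/0.63869 = 0.1208.

Posterior P(H) ≈ 0.121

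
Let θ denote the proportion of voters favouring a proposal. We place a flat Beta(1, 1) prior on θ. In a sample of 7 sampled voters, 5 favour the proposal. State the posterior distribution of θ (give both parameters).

The binomial likelihood is conjugate to the Beta prior: with 5 successes and 2 failures, the posterior is Beta(1+5, 1+2) = Beta(6, 3).

Posterior: Beta(6, 3)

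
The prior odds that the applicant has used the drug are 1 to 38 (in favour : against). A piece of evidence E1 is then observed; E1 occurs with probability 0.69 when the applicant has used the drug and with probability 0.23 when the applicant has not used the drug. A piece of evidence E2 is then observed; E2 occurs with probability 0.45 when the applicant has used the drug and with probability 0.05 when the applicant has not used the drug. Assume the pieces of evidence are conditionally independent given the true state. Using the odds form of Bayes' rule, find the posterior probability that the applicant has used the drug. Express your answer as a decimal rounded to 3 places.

Posterior probability ≈ 0.415

Prior odds = 1/38 = 0.026316.
Likelihood ratio for E1 = 0.69/0.23 = 3.0000.
Likelihood ratio for E2 = 0.45/0.05 = 9.0000.
Posterior odds = prior odds × LR₁ × LR₂ = 0.71053.
Posterior probability = odds/(1+odds) = 0.71053/1.7105 = 0.415.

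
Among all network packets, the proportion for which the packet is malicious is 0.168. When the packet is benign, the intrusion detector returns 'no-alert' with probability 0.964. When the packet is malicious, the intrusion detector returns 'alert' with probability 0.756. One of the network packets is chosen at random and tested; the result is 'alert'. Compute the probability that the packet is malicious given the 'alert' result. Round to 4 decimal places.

P(H | E) ≈ 0.8092

Let H be the event that the packet is malicious. P(H) = 0.168, so P(¬H) = 0.832. With E the 'alert' result, P(E|H) = 0.756 and P(E|¬H) = 0.036.
P(E) = 0.756·0.168 + 0.036·0.832 = 0.12701 + 0.029952 = 0.15696.
By Bayes' theorem, P(H|E) = 0.12701 / 0.15696 = 0.8092.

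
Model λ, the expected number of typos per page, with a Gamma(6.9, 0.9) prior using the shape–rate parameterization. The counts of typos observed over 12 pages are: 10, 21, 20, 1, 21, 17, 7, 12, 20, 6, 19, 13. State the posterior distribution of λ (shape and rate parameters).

Posterior: Gamma(shape=173.9, rate=12.9)

The Poisson likelihood adds the total count to the shape and the number of exposure periods to the rate. Here ∑xᵢ = 167 and n = 12, so shape 6.9→173.9 and rate 0.9→12.9.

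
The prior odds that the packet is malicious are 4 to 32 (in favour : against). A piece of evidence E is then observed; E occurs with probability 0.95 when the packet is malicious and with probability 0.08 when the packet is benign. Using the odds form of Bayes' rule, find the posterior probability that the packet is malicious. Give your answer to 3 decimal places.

Prior odds = 4/32 = 0.12500.
Likelihood ratio for E = 0.95/0.08 = 11.875.
Posterior odds = prior odds × LR = 1.4844.
Posterior probability = odds/(1+odds) = 1.4844/2.4844 = 0.597.

Posterior probability ≈ 0.597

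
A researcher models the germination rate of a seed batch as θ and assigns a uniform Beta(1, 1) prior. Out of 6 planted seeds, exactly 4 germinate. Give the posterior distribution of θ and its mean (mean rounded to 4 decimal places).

Posterior: Beta(5, 3); mean ≈ 0.6250

The binomial likelihood is conjugate to the Beta prior: with 4 successes and 2 failures, the posterior is Beta(1+4, 1+2) = Beta(5, 3).
E[θ | data] = 5/(5+3) = 0.6250.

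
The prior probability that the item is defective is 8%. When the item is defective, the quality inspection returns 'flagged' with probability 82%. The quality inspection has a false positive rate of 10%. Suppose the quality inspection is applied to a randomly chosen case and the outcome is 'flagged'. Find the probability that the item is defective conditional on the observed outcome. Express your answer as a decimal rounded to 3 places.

P(H | E) ≈ 0.416

Write H for 'the item is defective'. Prior odds H:¬H = 0.08/0.92 = 0.086957. For the 'flagged' outcome, the likelihood ratio is 0.82/0.1 = 8.2000.
Posterior odds = 0.086957 × 8.2000 = 0.71304, so P(H|E) = 0.71304/(1+0.71304) = 0.416.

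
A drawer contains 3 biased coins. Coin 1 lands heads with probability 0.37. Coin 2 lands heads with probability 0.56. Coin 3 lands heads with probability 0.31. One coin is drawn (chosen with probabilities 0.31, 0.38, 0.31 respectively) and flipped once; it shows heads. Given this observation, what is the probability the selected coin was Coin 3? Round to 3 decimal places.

Posterior probability ≈ 0.227

Tabulate prior·likelihood by source: [1] prior 0.31, lik 0.37, product 0.1147; [2] prior 0.38, lik 0.56, product 0.2128; [3] prior 0.31, lik 0.31, product 0.09610.
Normalizing constant = 0.42360; the posterior for Coin 3 is its product over the sum, 0.09610/0.42360 = 0.227.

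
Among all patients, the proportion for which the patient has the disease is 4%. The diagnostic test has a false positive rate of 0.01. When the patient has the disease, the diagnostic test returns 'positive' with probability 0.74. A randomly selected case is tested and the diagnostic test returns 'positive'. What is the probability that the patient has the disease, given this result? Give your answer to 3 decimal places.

P(H | E) ≈ 0.755

Let H be the event that the patient has the disease. P(H) = 0.04, so P(¬H) = 0.96. With E the 'positive' result, P(E|H) = 0.74 and P(E|¬H) = 0.01.
P(E) = 0.74·0.04 + 0.01·0.96 = 0.029600 + 0.0096000 = 0.039200.
By Bayes' theorem, P(H|E) = 0.029600 / 0.039200 = 0.755.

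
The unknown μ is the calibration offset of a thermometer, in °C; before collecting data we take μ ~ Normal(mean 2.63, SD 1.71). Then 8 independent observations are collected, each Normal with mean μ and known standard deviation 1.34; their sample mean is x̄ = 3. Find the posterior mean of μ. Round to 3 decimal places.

Prior precision 1/τ₀² = 1/1.71² = 0.341986; data precision n/σ² = 8/1.34² = 4.45534.
Posterior precision = 0.341986 + 4.45534 = 4.79732.
Posterior mean = (0.341986·2.63 + 4.45534·3) / 4.79732 = 2.974.

Posterior mean ≈ 2.974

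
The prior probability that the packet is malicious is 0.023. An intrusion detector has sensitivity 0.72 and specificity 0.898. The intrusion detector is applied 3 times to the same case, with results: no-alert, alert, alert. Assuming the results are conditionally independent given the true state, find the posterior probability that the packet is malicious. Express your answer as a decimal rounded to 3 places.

Posterior P(H) ≈ 0.268

Let H be the event that the packet is malicious; start with P(H) = 0.023. P('alert'|H) = 0.72, P('alert'|¬H) = 0.102.
Update on result 1 ('no-alert'): P(H) ← 0.28·0.0230 / (0.28·0.0230 + 0.898·0.9770) = 0.0064400/0.88379 = 0.0073.
Update on result 2 ('alert'): P(H) ← 0.72·0.0073 / (0.72·0.0073 + 0.102·0.9927) = 0.0052465/0.10650 = 0.0493.
Update on result 3 ('alert'): P(H) ← 0.72·0.0493 / (0.72·0.0493 + 0.102·0.9507) = 0.035468/0.13244 = 0.2678.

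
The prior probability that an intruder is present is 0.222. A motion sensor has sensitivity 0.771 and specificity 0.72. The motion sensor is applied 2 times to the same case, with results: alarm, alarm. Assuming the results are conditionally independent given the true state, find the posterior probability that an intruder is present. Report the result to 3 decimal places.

Posterior P(H) ≈ 0.684

With H the event that an intruder is present, the joint likelihood of the observed sequence is P(data|H) = 0.771·0.771 = 0.59444 and P(data|¬H) = 0.28·0.28 = 0.078400.
Bayes: P(H|data) = 0.222·0.59444 / (0.222·0.59444 + 0.778·0.078400) = 0.13197/0.19296 = 0.6839.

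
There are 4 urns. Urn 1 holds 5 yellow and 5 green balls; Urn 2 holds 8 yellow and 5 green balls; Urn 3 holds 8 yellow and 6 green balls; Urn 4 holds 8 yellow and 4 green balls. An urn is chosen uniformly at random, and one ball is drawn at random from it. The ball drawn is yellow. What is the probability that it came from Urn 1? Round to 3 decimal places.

Posterior probability ≈ 0.212

P(yellow|Urn 1) = 0.5; P(yellow|Urn 2) = 0.6154; P(yellow|Urn 3) = 0.5714; P(yellow|Urn 4) = 0.6667.
Prior × likelihood for each source: 0.25·0.5=0.1250, 0.25·0.6154=0.1538, 0.25·0.5714=0.1429, 0.25·0.6667=0.1667. Summing gives P(yellow) = 0.58837.
P(Urn 1 | yellow) = 0.1250 / 0.58837 = 0.212.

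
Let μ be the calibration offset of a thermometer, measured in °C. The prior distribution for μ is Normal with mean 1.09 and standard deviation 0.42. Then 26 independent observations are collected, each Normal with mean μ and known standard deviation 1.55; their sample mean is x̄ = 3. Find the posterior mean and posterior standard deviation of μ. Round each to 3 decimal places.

With known σ, the Normal prior is conjugate. Weight on the data is w = (n/σ²)/(n/σ² + 1/τ₀²) = 10.8221/(10.8221+5.66893) = 0.65624.
Posterior mean = w·x̄ + (1−w)·μ₀ = 0.65624·3 + 0.34376·1.09 = 2.343. Posterior variance = 1/(10.8221+5.66893) = 0.0606392, so SD = 0.246.

Posterior mean ≈ 2.343; posterior SD ≈ 0.246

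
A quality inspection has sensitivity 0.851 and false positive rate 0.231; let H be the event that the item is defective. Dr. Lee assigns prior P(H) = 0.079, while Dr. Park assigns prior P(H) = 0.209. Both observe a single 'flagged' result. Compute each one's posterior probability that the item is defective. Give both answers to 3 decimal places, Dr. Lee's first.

Dr. Lee: 0.240; Dr. Park: 0.493

The likelihood ratio for a 'flagged' result is 0.851/0.231 = 3.6840.
Dr. Lee: prior odds 0.079/0.921 = 0.085776; posterior odds 0.31600; posterior probability 0.240.
Dr. Park: prior odds 0.209/0.791 = 0.26422; posterior odds 0.97339; posterior probability 0.493.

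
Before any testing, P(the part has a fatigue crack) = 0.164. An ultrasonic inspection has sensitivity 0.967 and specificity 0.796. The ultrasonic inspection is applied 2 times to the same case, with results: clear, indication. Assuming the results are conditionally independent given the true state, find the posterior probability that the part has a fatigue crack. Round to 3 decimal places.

With H the event that the part has a fatigue crack, the joint likelihood of the observed sequence is P(data|H) = 0.033·0.967 = 0.031911 and P(data|¬H) = 0.796·0.204 = 0.16238.
Bayes: P(H|data) = 0.164·0.031911 / (0.164·0.031911 + 0.836·0.16238) = 0.0052334/0.14099 = 0.0371.

Posterior P(H) ≈ 0.037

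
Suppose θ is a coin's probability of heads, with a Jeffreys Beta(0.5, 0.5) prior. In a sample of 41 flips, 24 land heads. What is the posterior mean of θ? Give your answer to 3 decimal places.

Posterior mean ≈ 0.583

Observing 24 successes and 17 failures updates Beta(0.5, 0.5) by adding the success and failure counts to the two shape parameters: α = 0.5+24 = 24.5, β = 0.5+17 = 17.5.
Posterior mean = α/(α+β) = 24.5/42 = 0.583.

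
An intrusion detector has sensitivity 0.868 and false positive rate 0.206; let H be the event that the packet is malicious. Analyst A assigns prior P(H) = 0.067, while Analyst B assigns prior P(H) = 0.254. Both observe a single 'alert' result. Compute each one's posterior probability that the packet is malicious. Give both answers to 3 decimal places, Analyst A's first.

Analyst A: 0.232; Analyst B: 0.589

P('+'|H) = 0.868, P('+'|¬H) = 0.206.
Analyst A: numerator 0.868·0.067 = 0.058156; evidence = 0.058156+0.206·0.933 = 0.25035; posterior = 0.232.
Analyst B: numerator 0.868·0.254 = 0.22047; evidence = 0.22047+0.206·0.746 = 0.37415; posterior = 0.589.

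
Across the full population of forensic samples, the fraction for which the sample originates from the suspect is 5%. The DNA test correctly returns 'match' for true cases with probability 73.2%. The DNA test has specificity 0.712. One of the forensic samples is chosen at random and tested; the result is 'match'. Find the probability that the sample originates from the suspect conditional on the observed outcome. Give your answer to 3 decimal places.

Write H for 'the sample originates from the suspect'. Prior odds H:¬H = 0.05/0.95 = 0.052632. For the 'match' outcome, the likelihood ratio is 0.732/0.288 = 2.5417.
Posterior odds = 0.052632 × 2.5417 = 0.13377, so P(H|E) = 0.13377/(1+0.13377) = 0.118.

P(H | E) ≈ 0.118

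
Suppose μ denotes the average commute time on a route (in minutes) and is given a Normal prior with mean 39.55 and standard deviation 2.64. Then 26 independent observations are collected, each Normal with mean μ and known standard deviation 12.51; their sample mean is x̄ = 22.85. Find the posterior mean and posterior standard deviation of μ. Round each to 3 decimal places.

Prior precision 1/τ₀² = 1/2.64² = 0.143480; data precision n/σ² = 26/12.51² = 0.166134.
Posterior precision = 0.143480 + 0.166134 = 0.309614, giving posterior SD = 1/√0.309614 = 1.797.
Posterior mean = (0.143480·39.55 + 0.166134·22.85) / 0.309614 = 30.589.

Posterior mean ≈ 30.589; posterior SD ≈ 1.797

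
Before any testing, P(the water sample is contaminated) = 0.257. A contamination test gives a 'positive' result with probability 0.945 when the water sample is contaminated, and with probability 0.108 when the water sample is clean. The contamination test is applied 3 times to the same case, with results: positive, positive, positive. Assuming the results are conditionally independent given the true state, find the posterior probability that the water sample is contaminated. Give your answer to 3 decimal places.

With H the event that the water sample is contaminated, the joint likelihood of the observed sequence is P(data|H) = 0.945·0.945·0.945 = 0.84391 and P(data|¬H) = 0.108·0.108·0.108 = 0.0012597.
Bayes: P(H|data) = 0.257·0.84391 / (0.257·0.84391 + 0.743·0.0012597) = 0.21688/0.21782 = 0.9957.

Posterior P(H) ≈ 0.996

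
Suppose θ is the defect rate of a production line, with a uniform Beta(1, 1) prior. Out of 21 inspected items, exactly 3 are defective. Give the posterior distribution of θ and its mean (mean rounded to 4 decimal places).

The binomial likelihood is conjugate to the Beta prior: with 3 successes and 18 failures, the posterior is Beta(1+3, 1+18) = Beta(4, 19).
E[θ | data] = 4/(4+19) = 0.1739.

Posterior: Beta(4, 19); mean ≈ 0.1739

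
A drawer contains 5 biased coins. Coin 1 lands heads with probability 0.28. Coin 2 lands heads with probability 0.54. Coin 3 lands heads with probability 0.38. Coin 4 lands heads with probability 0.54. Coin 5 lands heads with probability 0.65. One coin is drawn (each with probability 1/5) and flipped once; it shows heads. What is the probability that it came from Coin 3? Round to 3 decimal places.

P(heads|C1) = 0.28; P(heads|C2) = 0.54; P(heads|C3) = 0.38; P(heads|C4) = 0.54; P(heads|C5) = 0.65.
Prior × likelihood for each source: 0.2·0.28=0.05600, 0.2·0.54=0.1080, 0.2·0.38=0.07600, 0.2·0.54=0.1080, 0.2·0.65=0.1300. Summing gives P(heads) = 0.47800.
P(Coin 3 | heads) = 0.07600 / 0.47800 = 0.159.

Posterior probability ≈ 0.159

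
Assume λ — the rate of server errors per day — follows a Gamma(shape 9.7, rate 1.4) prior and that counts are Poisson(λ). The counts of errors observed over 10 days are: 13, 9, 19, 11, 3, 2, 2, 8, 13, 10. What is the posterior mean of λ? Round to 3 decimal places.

The Poisson likelihood adds the total count to the shape and the number of exposure periods to the rate. Here ∑xᵢ = 90 and n = 10, so shape 9.7→99.7 and rate 1.4→11.4.
Posterior mean = shape/rate = 99.7/11.4 = 8.746.

Posterior mean ≈ 8.746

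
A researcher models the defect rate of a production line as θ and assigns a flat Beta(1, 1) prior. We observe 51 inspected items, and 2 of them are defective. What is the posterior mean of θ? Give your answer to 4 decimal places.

Posterior mean ≈ 0.0566

Observing 2 successes and 49 failures updates Beta(1, 1) by adding the success and failure counts to the two shape parameters: α = 1+2 = 3, β = 1+49 = 50.
Posterior mean = α/(α+β) = 3/53 = 0.0566.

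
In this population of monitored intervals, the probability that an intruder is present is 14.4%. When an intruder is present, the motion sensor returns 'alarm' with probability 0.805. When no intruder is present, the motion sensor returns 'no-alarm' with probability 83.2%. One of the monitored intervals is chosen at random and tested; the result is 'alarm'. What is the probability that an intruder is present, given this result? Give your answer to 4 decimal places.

P(H | E) ≈ 0.4463

Let H be the event that an intruder is present. P(H) = 0.144, so P(¬H) = 0.856. With E the 'alarm' result, P(E|H) = 0.805 and P(E|¬H) = 0.168.
P(E) = 0.805·0.144 + 0.168·0.856 = 0.11592 + 0.14381 = 0.25973.
By Bayes' theorem, P(H|E) = 0.11592 / 0.25973 = 0.4463.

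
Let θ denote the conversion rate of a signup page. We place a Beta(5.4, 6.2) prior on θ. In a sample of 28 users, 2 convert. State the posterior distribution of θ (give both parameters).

The binomial likelihood is conjugate to the Beta prior: with 2 successes and 26 failures, the posterior is Beta(5.4+2, 6.2+26) = Beta(7.4, 32.2).

Posterior: Beta(7.4, 32.2)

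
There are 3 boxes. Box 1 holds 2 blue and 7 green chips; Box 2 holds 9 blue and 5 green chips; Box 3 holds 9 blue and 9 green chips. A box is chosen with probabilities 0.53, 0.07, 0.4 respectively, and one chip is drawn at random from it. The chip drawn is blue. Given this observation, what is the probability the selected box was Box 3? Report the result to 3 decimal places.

Tabulate prior·likelihood by source: [1] prior 0.53, lik 0.2222, product 0.1178; [2] prior 0.07, lik 0.6429, product 0.04500; [3] prior 0.4, lik 0.5, product 0.2000.
Normalizing constant = 0.36278; the posterior for Box 3 is its product over the sum, 0.2000/0.36278 = 0.551.

Posterior probability ≈ 0.551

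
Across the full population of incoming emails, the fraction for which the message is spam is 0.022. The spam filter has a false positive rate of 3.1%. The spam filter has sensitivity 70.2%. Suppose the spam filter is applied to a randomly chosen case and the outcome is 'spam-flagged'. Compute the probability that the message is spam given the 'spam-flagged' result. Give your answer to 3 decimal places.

P(H | E) ≈ 0.337

Let H be the event that the message is spam. P(H) = 0.022, so P(¬H) = 0.978. With E the 'spam-flagged' result, P(E|H) = 0.702 and P(E|¬H) = 0.031.
P(E) = 0.702·0.022 + 0.031·0.978 = 0.015444 + 0.030318 = 0.045762.
By Bayes' theorem, P(H|E) = 0.015444 / 0.045762 = 0.337.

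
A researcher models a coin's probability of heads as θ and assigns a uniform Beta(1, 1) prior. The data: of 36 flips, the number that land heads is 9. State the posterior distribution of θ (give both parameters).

Posterior: Beta(10, 28)

The binomial likelihood is conjugate to the Beta prior: with 9 successes and 27 failures, the posterior is Beta(1+9, 1+27) = Beta(10, 28).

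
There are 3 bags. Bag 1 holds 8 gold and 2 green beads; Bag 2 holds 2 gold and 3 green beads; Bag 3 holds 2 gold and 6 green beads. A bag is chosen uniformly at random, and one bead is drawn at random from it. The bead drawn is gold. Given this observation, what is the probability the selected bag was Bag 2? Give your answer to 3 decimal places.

Posterior probability ≈ 0.276

Tabulate prior·likelihood by source: [1] prior 0.333333, lik 0.8, product 0.2667; [2] prior 0.333333, lik 0.4, product 0.1333; [3] prior 0.333333, lik 0.25, product 0.08333.
Normalizing constant = 0.48333; the posterior for Bag 2 is its product over the sum, 0.1333/0.48333 = 0.276.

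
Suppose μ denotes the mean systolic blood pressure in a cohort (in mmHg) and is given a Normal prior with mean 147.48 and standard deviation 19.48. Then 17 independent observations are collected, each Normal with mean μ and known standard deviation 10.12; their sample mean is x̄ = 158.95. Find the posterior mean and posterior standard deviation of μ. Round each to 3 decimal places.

Posterior mean ≈ 158.771; posterior SD ≈ 2.435

Prior precision 1/τ₀² = 1/19.48² = 0.00263525; data precision n/σ² = 17/10.12² = 0.165992.
Posterior precision = 0.00263525 + 0.165992 = 0.168628, giving posterior SD = 1/√0.168628 = 2.435.
Posterior mean = (0.00263525·147.48 + 0.165992·158.95) / 0.168628 = 158.771.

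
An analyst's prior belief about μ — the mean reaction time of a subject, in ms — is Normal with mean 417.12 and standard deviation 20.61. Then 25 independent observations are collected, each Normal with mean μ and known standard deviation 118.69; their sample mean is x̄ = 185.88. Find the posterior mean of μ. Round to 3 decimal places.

Posterior mean ≈ 317.729

Prior precision 1/τ₀² = 1/20.61² = 0.00235420; data precision n/σ² = 25/118.69² = 0.00177465.
Posterior precision = 0.00235420 + 0.00177465 = 0.00412885.
Posterior mean = (0.00235420·417.12 + 0.00177465·185.88) / 0.00412885 = 317.729.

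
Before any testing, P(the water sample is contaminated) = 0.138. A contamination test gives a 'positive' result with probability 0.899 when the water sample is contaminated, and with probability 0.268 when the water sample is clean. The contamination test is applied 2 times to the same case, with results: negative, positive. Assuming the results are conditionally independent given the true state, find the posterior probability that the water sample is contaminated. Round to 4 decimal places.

With H the event that the water sample is contaminated, the joint likelihood of the observed sequence is P(data|H) = 0.101·0.899 = 0.090799 and P(data|¬H) = 0.732·0.268 = 0.19618.
Bayes: P(H|data) = 0.138·0.090799 / (0.138·0.090799 + 0.862·0.19618) = 0.012530/0.18163 = 0.0690.

Posterior P(H) ≈ 0.0690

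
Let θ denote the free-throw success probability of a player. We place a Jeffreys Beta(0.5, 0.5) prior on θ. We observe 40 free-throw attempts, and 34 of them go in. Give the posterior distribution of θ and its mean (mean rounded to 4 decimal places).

The binomial likelihood is conjugate to the Beta prior: with 34 successes and 6 failures, the posterior is Beta(0.5+34, 0.5+6) = Beta(34.5, 6.5).
E[θ | data] = 34.5/(34.5+6.5) = 0.8415.

Posterior: Beta(34.5, 6.5); mean ≈ 0.8415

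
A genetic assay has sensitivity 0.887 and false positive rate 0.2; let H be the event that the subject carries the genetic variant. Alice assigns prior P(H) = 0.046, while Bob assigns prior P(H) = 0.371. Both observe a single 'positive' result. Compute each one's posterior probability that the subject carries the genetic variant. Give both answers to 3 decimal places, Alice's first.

Alice: 0.176; Bob: 0.723

The likelihood ratio for a 'positive' result is 0.887/0.2 = 4.4350.
Alice: prior odds 0.046/0.954 = 0.048218; posterior odds 0.21385; posterior probability 0.176.
Bob: prior odds 0.371/0.629 = 0.58983; posterior odds 2.6159; posterior probability 0.723.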